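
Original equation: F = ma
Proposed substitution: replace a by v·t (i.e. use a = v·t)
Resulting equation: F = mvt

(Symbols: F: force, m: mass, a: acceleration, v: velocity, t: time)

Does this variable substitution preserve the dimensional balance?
No

[a] = [L T^-2] and [v·t] = [L]. These differ, so the substitution replaces a quantity by one of different dimensions and the result F = mvt has LHS [L M T^-2] vs RHS [L M] — inconsistent.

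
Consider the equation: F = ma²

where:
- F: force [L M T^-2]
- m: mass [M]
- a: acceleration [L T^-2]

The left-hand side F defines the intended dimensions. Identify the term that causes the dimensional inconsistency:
The right-hand side term ma²

F has dimensions [L M T^-2], but ma² has dimensions [L^2 M T^-4], so the term ma² is dimensionally wrong for F.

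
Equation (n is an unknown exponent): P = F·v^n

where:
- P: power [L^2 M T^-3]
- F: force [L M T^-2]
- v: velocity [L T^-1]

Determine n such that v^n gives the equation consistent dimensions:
n = 1

P has dimensions [L^2 M T^-3]; v has dimensions [L T^-1].
The rest of the RHS has dimensions [L M T^-2], so v^n must supply [L T^-1].
With n = 1: F·v^1 has dimensions [L^2 M T^-3], matching the LHS ✓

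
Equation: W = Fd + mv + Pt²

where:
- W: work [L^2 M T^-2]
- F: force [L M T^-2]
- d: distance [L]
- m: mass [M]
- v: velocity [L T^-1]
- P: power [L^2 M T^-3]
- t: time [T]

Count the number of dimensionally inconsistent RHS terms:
2

LHS W: [L^2 M T^-2]
- Fd: [L^2 M T^-2] ✓
- mv: [L M T^-1] ✗
- Pt²: [L^2 M T^-1] ✗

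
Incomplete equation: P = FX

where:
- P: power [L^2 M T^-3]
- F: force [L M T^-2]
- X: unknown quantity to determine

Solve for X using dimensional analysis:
X = v (velocity), dimensions [L T^-1]

P has dimensions [L^2 M T^-3]; the rest of the RHS (F) has dimensions [L M T^-2].
So X must have dimensions [L T^-1] — X = v (velocity).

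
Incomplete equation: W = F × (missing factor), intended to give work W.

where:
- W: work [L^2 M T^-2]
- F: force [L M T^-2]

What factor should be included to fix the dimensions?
d (distance), dimensions [L]

W has dimensions [L^2 M T^-2] and F has dimensions [L M T^-2].
The missing factor must have dimensions [L^2 M T^-2] / [L M T^-2] = [L], i.e. distance (d).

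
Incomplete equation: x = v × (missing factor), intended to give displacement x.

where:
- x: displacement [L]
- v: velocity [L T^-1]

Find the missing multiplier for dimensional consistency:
t (time), dimensions [T]

x has dimensions [L] and v has dimensions [L T^-1].
The missing factor must have dimensions [L] / [L T^-1] = [T], i.e. time (t).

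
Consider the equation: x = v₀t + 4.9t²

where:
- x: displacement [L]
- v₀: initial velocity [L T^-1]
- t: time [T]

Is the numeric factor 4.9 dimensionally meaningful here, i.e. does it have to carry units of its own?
Yes

x has dimensions [L], while t² alone has dimensions [T^2]. For the equation to balance, the factor 4.9 must carry dimensions [L T^-2] — it is a dimensional constant (a numerical value of a physical quantity with its units suppressed), not a pure number.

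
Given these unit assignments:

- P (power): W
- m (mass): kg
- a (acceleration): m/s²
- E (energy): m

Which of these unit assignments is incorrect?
E

The variable E (energy) should have units J, not m.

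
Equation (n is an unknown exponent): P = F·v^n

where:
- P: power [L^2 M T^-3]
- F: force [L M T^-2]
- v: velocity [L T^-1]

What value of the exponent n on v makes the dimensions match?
n = 1

P has dimensions [L^2 M T^-3]; v has dimensions [L T^-1].
The rest of the RHS has dimensions [L M T^-2], so v^n must supply [L T^-1].
With n = 1: F·v^1 has dimensions [L^2 M T^-3], matching the LHS ✓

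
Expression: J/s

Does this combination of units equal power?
Yes

The expression J/s has dimensions [L^2 M T^-3], which is exactly power [L^2 M T^-3].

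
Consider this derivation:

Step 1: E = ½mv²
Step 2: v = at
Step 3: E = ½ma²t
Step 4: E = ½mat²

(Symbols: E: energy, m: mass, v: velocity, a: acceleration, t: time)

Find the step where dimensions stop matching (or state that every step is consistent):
Step 3

Step 1: E = ½mv² → LHS [L^2 M T^-2], RHS [L^2 M T^-2] ✓
Step 2: v = at → LHS [L T^-1], RHS [L T^-1] ✓
Step 3: E = ½ma²t → LHS [L^2 M T^-2], RHS [L^2 M T^-3] ✗

The first dimensional inconsistency appears in step 3: E = ½ma²t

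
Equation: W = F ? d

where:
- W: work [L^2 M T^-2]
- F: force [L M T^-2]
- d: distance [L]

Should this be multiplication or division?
multiplication (×): W = F × d

W [L^2 M T^-2]; F [L M T^-2]; d [L].
F × d → [L^2 M T^-2] ✓
F ÷ d → [M T^-2] ✗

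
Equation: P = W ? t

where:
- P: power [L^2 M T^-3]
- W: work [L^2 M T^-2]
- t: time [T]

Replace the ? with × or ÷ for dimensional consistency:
division (÷): P = W ÷ t

P [L^2 M T^-3]; W [L^2 M T^-2]; t [T].
W × t → [L^2 M T^-1] ✗
W ÷ t → [L^2 M T^-3] ✓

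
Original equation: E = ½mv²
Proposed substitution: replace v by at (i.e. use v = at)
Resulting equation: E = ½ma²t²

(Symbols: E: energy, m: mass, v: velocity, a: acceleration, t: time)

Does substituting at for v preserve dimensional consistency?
Yes

[v] = [L T^-1] and [at] = [L T^-1]. These match, so the substitution replaces a quantity by one of the same dimensions and the result E = ½ma²t² has LHS [L^2 M T^-2] vs RHS [L^2 M T^-2] — still consistent.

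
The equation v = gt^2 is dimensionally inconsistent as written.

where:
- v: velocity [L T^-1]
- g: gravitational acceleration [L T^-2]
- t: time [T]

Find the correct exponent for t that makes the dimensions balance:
The exponent of t should be 1: v = gt

The LHS v has dimensions [L T^-1]; t has dimensions [T].
As written, the RHS gt^2 (exponent 2 on t) has dimensions [L], which does not match.
With exponent 1, the RHS gt has dimensions [L T^-1], matching the LHS.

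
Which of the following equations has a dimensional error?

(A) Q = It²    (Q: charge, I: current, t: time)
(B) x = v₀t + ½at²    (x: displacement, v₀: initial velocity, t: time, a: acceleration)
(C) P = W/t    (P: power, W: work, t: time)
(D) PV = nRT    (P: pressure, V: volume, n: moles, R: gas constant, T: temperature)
(A) Q = It²

The equation (A) Q = It² is dimensionally incorrect.

LHS (Q): [I T]
RHS (It²): [I T^2] ✗

The dimensions do not match. The other three equations balance.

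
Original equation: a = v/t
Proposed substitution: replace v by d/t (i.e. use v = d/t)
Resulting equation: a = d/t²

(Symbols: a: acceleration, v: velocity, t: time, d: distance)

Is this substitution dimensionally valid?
Yes

[v] = [L T^-1] and [d/t] = [L T^-1]. These match, so the substitution replaces a quantity by one of the same dimensions and the result a = d/t² has LHS [L T^-2] vs RHS [L T^-2] — still consistent.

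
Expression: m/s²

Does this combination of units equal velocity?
No

The expression m/s² has dimensions [L T^-2], but velocity has dimensions [L T^-1].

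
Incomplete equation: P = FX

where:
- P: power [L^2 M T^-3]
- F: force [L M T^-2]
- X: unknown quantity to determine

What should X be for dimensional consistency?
X = v (velocity), dimensions [L T^-1]

P has dimensions [L^2 M T^-3]; the rest of the RHS (F) has dimensions [L M T^-2].
So X must have dimensions [L T^-1] — X = v (velocity).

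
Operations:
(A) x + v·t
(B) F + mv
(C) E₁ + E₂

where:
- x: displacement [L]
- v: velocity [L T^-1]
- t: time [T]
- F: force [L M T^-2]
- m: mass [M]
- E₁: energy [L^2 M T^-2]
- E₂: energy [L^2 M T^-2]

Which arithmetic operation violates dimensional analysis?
(B) F + mv

(A) x + v·t: x [L] and v·t [L] — same dimensions ✓
(B) F + mv: F [L M T^-2] and mv [L M T^-1] — different dimensions cannot be added/subtracted ✗
(C) E₁ + E₂: E₁ [L^2 M T^-2] and E₂ [L^2 M T^-2] — same dimensions ✓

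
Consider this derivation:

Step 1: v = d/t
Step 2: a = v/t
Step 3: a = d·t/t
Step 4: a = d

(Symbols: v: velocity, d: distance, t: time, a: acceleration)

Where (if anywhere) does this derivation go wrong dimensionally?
Step 3

Step 1: v = d/t → LHS [L T^-1], RHS [L T^-1] ✓
Step 2: a = v/t → LHS [L T^-2], RHS [L T^-2] ✓
Step 3: a = d·t/t → LHS [L T^-2], RHS [L] ✗

The first dimensional inconsistency appears in step 3: a = d·t/t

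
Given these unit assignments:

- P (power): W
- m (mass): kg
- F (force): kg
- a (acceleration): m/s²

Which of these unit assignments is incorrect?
F

The variable F (force) should have units N, not kg.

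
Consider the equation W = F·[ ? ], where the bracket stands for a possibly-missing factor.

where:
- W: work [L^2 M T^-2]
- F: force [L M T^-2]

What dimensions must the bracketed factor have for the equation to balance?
[L] — length (e.g. a distance d)

W has dimensions [L^2 M T^-2]; F has dimensions [L M T^-2].
The bracketed factor must supply [L^2 M T^-2] / [L M T^-2] = [L].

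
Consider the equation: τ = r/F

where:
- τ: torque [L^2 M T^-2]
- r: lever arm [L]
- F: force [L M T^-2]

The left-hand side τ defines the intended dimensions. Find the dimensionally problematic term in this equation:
The right-hand side term r/F

τ has dimensions [L^2 M T^-2], but r/F has dimensions [M^-1 T^2], so the term r/F is dimensionally wrong for τ.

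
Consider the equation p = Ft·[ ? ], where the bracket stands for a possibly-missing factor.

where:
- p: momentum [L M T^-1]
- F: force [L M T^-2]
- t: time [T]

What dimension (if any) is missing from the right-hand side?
Nothing is missing — the bracketed factor must be dimensionless.

p has dimensions [L M T^-1] and Ft already has dimensions [L M T^-1], so p = Ft is dimensionally complete.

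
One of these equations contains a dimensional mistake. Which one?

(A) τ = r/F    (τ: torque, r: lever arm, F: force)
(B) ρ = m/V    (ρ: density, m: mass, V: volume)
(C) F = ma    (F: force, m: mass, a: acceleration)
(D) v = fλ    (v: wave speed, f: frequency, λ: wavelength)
(A) τ = r/F

The equation (A) τ = r/F is dimensionally incorrect.

LHS (τ): [L^2 M T^-2]
RHS (r/F): [M^-1 T^2] ✗

The dimensions do not match. The other three equations balance.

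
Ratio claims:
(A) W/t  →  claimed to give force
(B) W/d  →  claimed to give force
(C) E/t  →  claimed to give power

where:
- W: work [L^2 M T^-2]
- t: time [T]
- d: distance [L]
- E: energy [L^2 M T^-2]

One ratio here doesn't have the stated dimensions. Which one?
(A) W/t does not give force

(A) W/t: [L^2 M T^-3] ≠ force [L M T^-2] ✗
(B) W/d: [L M T^-2] = force [L M T^-2] ✓
(C) E/t: [L^2 M T^-3] = power [L^2 M T^-3] ✓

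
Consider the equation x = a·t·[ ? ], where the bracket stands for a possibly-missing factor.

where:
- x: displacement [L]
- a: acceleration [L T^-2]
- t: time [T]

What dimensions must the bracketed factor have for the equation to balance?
[T] — time (e.g. t)

x has dimensions [L]; a·t has dimensions [L T^-1].
The bracketed factor must supply [L] / [L T^-1] = [T].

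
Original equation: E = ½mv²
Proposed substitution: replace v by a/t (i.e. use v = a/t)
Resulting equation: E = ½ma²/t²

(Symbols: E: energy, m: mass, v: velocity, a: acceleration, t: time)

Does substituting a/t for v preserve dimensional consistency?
No

[v] = [L T^-1] and [a/t] = [L T^-3]. These differ, so the substitution replaces a quantity by one of different dimensions and the result E = ½ma²/t² has LHS [L^2 M T^-2] vs RHS [L^2 M T^-6] — inconsistent.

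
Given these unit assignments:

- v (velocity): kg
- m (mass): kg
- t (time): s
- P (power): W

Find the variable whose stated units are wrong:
v

The variable v (velocity) should have units m/s, not kg.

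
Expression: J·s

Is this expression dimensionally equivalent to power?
No

The expression J·s has dimensions [L^2 M T^-1], but power has dimensions [L^2 M T^-3].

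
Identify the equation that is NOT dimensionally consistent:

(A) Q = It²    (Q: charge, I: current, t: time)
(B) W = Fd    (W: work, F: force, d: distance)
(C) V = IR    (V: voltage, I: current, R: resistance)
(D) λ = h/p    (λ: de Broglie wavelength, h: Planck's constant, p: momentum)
(A) Q = It²

The equation (A) Q = It² is dimensionally incorrect.

LHS (Q): [I T]
RHS (It²): [I T^2] ✗

The dimensions do not match. The other three equations balance.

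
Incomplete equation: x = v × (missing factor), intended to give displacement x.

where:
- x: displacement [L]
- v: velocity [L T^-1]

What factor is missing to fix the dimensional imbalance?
t (time), dimensions [T]

x has dimensions [L] and v has dimensions [L T^-1].
The missing factor must have dimensions [L] / [L T^-1] = [T], i.e. time (t).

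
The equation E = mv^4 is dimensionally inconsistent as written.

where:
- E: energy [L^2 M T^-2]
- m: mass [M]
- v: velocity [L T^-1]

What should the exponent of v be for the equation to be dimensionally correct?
The exponent of v should be 2: E = mv^2

The LHS E has dimensions [L^2 M T^-2]; v has dimensions [L T^-1].
As written, the RHS mv^4 (exponent 4 on v) has dimensions [L^4 M T^-4], which does not match.
With exponent 2, the RHS mv^2 has dimensions [L^2 M T^-2], matching the LHS.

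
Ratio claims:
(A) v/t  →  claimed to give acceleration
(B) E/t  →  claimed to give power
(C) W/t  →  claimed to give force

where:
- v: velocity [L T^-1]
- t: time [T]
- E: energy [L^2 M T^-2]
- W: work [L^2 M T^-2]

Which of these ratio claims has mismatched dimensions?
(C) W/t does not give force

(A) v/t: [L T^-2] = acceleration [L T^-2] ✓
(B) E/t: [L^2 M T^-3] = power [L^2 M T^-3] ✓
(C) W/t: [L^2 M T^-3] ≠ force [L M T^-2] ✗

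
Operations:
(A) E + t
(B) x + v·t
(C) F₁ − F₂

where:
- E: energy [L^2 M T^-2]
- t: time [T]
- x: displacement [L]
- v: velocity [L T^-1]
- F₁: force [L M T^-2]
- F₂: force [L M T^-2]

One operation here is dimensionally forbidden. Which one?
(A) E + t

(A) E + t: E [L^2 M T^-2] and t [T] — different dimensions cannot be added/subtracted ✗
(B) x + v·t: x [L] and v·t [L] — same dimensions ✓
(C) F₁ − F₂: F₁ [L M T^-2] and F₂ [L M T^-2] — same dimensions ✓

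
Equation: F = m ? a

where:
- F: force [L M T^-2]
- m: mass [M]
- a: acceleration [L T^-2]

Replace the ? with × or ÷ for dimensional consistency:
multiplication (×): F = m × a

F [L M T^-2]; m [M]; a [L T^-2].
m × a → [L M T^-2] ✓
m ÷ a → [L^-1 M T^2] ✗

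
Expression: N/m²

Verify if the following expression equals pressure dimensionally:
Yes

The expression N/m² has dimensions [L^-1 M T^-2], which is exactly pressure [L^-1 M T^-2].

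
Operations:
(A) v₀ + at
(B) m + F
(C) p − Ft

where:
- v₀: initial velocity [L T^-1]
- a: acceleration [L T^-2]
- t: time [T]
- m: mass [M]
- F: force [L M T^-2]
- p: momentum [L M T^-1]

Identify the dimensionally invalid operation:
(B) m + F

(A) v₀ + at: v₀ [L T^-1] and at [L T^-1] — same dimensions ✓
(B) m + F: m [M] and F [L M T^-2] — different dimensions cannot be added/subtracted ✗
(C) p − Ft: p [L M T^-1] and Ft [L M T^-1] — same dimensions ✓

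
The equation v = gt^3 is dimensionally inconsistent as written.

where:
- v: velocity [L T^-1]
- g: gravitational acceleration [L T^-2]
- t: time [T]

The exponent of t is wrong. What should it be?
The exponent of t should be 1: v = gt

The LHS v has dimensions [L T^-1]; t has dimensions [T].
As written, the RHS gt^3 (exponent 3 on t) has dimensions [L T], which does not match.
With exponent 1, the RHS gt has dimensions [L T^-1], matching the LHS.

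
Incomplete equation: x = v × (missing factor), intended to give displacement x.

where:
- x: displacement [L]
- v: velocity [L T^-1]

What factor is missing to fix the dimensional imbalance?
t (time), dimensions [T]

x has dimensions [L] and v has dimensions [L T^-1].
The missing factor must have dimensions [L] / [L T^-1] = [T], i.e. time (t).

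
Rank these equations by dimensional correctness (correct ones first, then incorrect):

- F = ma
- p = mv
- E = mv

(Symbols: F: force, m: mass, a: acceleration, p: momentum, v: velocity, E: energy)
Dimensionally correct: F = ma, p = mv
Dimensionally incorrect: E = mv
Ordered (correct first, then incorrect): F = ma, p = mv, E = mv

- F = ma: LHS [L M T^-2], RHS [L M T^-2] → correct ✓
- p = mv: LHS [L M T^-1], RHS [L M T^-1] → correct ✓
- E = mv: LHS [L^2 M T^-2], RHS [L M T^-1] → incorrect ✗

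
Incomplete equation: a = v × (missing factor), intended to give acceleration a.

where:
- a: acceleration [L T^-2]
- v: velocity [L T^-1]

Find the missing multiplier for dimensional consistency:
1/t (inverse time), dimensions [T^-1]

a has dimensions [L T^-2] and v has dimensions [L T^-1].
The missing factor must have dimensions [L T^-2] / [L T^-1] = [T^-1], i.e. inverse time (1/t).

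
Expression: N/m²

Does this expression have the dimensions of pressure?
Yes

The expression N/m² has dimensions [L^-1 M T^-2], which is exactly pressure [L^-1 M T^-2].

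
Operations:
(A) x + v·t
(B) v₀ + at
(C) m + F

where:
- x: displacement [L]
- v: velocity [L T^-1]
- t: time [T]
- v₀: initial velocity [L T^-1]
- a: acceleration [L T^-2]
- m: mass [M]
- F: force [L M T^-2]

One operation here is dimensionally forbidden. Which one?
(C) m + F

(A) x + v·t: x [L] and v·t [L] — same dimensions ✓
(B) v₀ + at: v₀ [L T^-1] and at [L T^-1] — same dimensions ✓
(C) m + F: m [M] and F [L M T^-2] — different dimensions cannot be added/subtracted ✗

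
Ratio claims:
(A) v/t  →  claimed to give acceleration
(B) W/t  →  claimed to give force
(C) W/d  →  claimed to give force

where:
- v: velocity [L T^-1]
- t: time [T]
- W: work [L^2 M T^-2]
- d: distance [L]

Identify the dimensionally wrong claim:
(B) W/t does not give force

(A) v/t: [L T^-2] = acceleration [L T^-2] ✓
(B) W/t: [L^2 M T^-3] ≠ force [L M T^-2] ✗
(C) W/d: [L M T^-2] = force [L M T^-2] ✓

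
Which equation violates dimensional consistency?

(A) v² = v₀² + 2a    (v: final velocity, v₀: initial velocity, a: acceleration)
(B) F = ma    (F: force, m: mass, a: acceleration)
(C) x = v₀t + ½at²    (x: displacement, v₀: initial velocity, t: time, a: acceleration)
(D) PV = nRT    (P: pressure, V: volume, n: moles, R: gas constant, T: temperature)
(A) v² = v₀² + 2a

The equation (A) v² = v₀² + 2a is dimensionally incorrect.

LHS (v²): [L^2 T^-2]
RHS terms:
  - v₀²: [L^2 T^-2] ✓
  - 2a: [L T^-2] ✗ (does not match LHS)

The dimensions do not match. The other three equations balance.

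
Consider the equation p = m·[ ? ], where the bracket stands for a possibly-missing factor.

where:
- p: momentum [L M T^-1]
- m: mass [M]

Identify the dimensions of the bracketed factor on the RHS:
[L T^-1] — velocity (e.g. v)

p has dimensions [L M T^-1]; m has dimensions [M].
The bracketed factor must supply [L M T^-1] / [M] = [L T^-1].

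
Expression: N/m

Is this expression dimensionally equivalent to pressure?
No

The expression N/m has dimensions [M T^-2], but pressure has dimensions [L^-1 M T^-2].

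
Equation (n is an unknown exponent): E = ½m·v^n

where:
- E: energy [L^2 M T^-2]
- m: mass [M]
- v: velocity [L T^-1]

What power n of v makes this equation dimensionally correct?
n = 2

E has dimensions [L^2 M T^-2]; v has dimensions [L T^-1].
The rest of the RHS has dimensions [M], so v^n must supply [L^2 T^-2].
With n = 2: ½m·v^2 has dimensions [L^2 M T^-2], matching the LHS ✓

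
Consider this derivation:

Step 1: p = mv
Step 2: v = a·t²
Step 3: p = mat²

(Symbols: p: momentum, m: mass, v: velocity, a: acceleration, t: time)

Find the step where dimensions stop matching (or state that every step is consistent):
Step 2

Step 1: p = mv → LHS [L M T^-1], RHS [L M T^-1] ✓
Step 2: v = a·t² → LHS [L T^-1], RHS [L] ✗

The first dimensional inconsistency appears in step 2: v = a·t²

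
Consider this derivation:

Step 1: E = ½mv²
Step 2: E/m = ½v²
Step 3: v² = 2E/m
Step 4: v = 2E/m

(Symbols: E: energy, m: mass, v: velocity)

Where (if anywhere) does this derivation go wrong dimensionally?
Step 4

Step 1: E = ½mv² → LHS [L^2 M T^-2], RHS [L^2 M T^-2] ✓
Step 2: E/m = ½v² → LHS [L^2 T^-2], RHS [L^2 T^-2] ✓
Step 3: v² = 2E/m → LHS [L^2 T^-2], RHS [L^2 T^-2] ✓
Step 4: v = 2E/m → LHS [L T^-1], RHS [L^2 T^-2] ✗

The first dimensional inconsistency appears in step 4: v = 2E/m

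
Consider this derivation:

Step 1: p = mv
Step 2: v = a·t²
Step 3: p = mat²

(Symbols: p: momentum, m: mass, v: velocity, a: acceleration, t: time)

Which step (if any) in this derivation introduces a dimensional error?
Step 2

Step 1: p = mv → LHS [L M T^-1], RHS [L M T^-1] ✓
Step 2: v = a·t² → LHS [L T^-1], RHS [L] ✗

The first dimensional inconsistency appears in step 2: v = a·t²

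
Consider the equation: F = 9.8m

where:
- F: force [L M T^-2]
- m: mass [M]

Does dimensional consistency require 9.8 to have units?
Yes

F has dimensions [L M T^-2], while m alone has dimensions [M]. For the equation to balance, the factor 9.8 must carry dimensions [L T^-2] — it is a dimensional constant (a numerical value of a physical quantity with its units suppressed), not a pure number.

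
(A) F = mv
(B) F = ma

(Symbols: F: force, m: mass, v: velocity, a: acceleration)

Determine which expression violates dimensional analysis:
(A)

(A) F = mv: LHS [L M T^-2], RHS [L M T^-1] ✗
(B) F = ma: LHS [L M T^-2], RHS [L M T^-2] ✓

Expression (A) F = mv is dimensionally incorrect.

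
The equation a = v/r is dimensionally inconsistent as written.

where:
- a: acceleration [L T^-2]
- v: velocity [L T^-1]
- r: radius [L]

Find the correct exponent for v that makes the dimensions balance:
The exponent of v should be 2: a = v^2/r

The LHS a has dimensions [L T^-2]; v has dimensions [L T^-1].
As written, the RHS v/r (exponent 1 on v) has dimensions [T^-1], which does not match.
With exponent 2, the RHS v^2/r has dimensions [L T^-2], matching the LHS.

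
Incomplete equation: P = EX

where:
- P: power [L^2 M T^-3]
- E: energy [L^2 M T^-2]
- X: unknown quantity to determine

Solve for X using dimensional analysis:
X = f (inverse time / frequency (1/t)), dimensions [T^-1]

P has dimensions [L^2 M T^-3]; the rest of the RHS (E) has dimensions [L^2 M T^-2].
So X must have dimensions [T^-1] — X = f (inverse time / frequency (1/t)).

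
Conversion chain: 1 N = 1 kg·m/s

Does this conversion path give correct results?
The chain is incorrect (it contains an error).

Incorrect: Newton is kg·m/s², not kg·m/s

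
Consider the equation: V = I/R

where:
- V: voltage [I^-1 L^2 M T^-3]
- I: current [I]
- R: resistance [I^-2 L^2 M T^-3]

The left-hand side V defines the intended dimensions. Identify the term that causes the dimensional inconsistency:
The right-hand side term I/R

V has dimensions [I^-1 L^2 M T^-3], but I/R has dimensions [I^3 L^-2 M^-1 T^3], so the term I/R is dimensionally wrong for V.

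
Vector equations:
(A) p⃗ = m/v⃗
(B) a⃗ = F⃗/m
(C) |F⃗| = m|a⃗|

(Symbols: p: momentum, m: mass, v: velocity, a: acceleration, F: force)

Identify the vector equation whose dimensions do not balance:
(A) p⃗ = m/v⃗

(A) p⃗ = m/v⃗: LHS [L M T^-1], RHS [L^-1 M T] ✗ — momentum is mass times velocity; should be mv⃗ (and division by a vector is undefined)
(B) a⃗ = F⃗/m: LHS [L T^-2], RHS [L T^-2] ✓ — force (vector) divided by mass (scalar)
(C) |F⃗| = m|a⃗|: LHS [L M T^-2], RHS [L M T^-2] ✓ — magnitudes of vectors are scalars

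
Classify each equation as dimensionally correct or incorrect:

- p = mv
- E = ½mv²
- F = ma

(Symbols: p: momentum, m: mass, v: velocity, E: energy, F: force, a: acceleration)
Dimensionally correct: p = mv, E = ½mv², F = ma
Dimensionally incorrect: none
Ordered (correct first, then incorrect): p = mv, E = ½mv², F = ma

- p = mv: LHS [L M T^-1], RHS [L M T^-1] → correct ✓
- E = ½mv²: LHS [L^2 M T^-2], RHS [L^2 M T^-2] → correct ✓
- F = ma: LHS [L M T^-2], RHS [L M T^-2] → correct ✓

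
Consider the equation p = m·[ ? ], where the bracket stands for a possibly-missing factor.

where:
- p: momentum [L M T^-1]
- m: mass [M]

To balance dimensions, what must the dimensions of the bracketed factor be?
[L T^-1] — velocity (e.g. v)

p has dimensions [L M T^-1]; m has dimensions [M].
The bracketed factor must supply [L M T^-1] / [M] = [L T^-1].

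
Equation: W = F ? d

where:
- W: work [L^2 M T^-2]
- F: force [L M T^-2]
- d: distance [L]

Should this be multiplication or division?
multiplication (×): W = F × d

W [L^2 M T^-2]; F [L M T^-2]; d [L].
F × d → [L^2 M T^-2] ✓
F ÷ d → [M T^-2] ✗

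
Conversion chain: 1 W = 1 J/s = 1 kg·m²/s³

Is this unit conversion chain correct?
The chain is correct (no errors).

Correct: Watt is Joule per second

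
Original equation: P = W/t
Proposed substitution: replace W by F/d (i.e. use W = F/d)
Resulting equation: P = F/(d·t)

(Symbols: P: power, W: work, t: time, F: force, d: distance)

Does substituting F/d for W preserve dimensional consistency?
No

[W] = [L^2 M T^-2] and [F/d] = [M T^-2]. These differ, so the substitution replaces a quantity by one of different dimensions and the result P = F/(d·t) has LHS [L^2 M T^-3] vs RHS [M T^-3] — inconsistent.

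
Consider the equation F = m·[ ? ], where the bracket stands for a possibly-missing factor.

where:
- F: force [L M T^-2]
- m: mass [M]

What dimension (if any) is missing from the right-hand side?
[L T^-2] — acceleration (e.g. a)

F has dimensions [L M T^-2]; m has dimensions [M].
The bracketed factor must supply [L M T^-2] / [M] = [L T^-2].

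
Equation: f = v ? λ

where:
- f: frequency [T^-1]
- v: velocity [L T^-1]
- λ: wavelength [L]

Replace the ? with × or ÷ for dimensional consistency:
division (÷): f = v ÷ λ

f [T^-1]; v [L T^-1]; λ [L].
v × λ → [L^2 T^-1] ✗
v ÷ λ → [T^-1] ✓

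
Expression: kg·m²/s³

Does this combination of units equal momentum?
No

The expression kg·m²/s³ has dimensions [L^2 M T^-3], but momentum has dimensions [L M T^-1].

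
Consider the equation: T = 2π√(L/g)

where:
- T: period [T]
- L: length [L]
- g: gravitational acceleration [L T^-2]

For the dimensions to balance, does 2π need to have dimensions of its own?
No

T has dimensions [T] and √(L/g) already has dimensions [T], so the equation balances without 2π contributing any dimensions. 2π is a pure (dimensionless) number; changing or removing it would not affect dimensional consistency.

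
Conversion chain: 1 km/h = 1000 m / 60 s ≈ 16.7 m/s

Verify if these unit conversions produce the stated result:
The chain is incorrect (it contains an error).

Incorrect: 1 h = 3600 s, not 60 s (1 km/h ≈ 0.278 m/s)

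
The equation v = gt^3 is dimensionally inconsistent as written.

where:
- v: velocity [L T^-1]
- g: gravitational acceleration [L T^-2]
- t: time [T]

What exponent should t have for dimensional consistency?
The exponent of t should be 1: v = gt

The LHS v has dimensions [L T^-1]; t has dimensions [T].
As written, the RHS gt^3 (exponent 3 on t) has dimensions [L T], which does not match.
With exponent 1, the RHS gt has dimensions [L T^-1], matching the LHS.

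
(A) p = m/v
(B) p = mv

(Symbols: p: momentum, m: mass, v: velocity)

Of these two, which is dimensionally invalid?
(A)

(A) p = m/v: LHS [L M T^-1], RHS [L^-1 M T] ✗
(B) p = mv: LHS [L M T^-1], RHS [L M T^-1] ✓

Expression (A) p = m/v is dimensionally incorrect.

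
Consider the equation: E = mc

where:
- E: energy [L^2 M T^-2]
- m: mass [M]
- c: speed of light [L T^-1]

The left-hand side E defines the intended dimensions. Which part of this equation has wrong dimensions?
The right-hand side term mc

E has dimensions [L^2 M T^-2], but mc has dimensions [L M T^-1], so the term mc is dimensionally wrong for E.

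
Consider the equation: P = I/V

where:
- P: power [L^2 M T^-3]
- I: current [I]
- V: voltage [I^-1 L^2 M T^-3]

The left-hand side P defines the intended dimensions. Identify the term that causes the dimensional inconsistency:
The right-hand side term I/V

P has dimensions [L^2 M T^-3], but I/V has dimensions [I^2 L^-2 M^-1 T^3], so the term I/V is dimensionally wrong for P.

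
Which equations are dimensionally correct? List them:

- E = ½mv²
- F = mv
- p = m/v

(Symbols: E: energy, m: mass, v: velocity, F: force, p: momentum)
Dimensionally correct: E = ½mv²
Dimensionally incorrect: F = mv, p = m/v
Ordered (correct first, then incorrect): E = ½mv², F = mv, p = m/v

- E = ½mv²: LHS [L^2 M T^-2], RHS [L^2 M T^-2] → correct ✓
- F = mv: LHS [L M T^-2], RHS [L M T^-1] → incorrect ✗
- p = m/v: LHS [L M T^-1], RHS [L^-1 M T] → incorrect ✗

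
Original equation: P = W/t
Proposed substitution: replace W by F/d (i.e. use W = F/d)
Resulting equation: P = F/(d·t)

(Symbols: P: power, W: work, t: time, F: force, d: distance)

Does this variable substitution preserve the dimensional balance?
No

[W] = [L^2 M T^-2] and [F/d] = [M T^-2]. These differ, so the substitution replaces a quantity by one of different dimensions and the result P = F/(d·t) has LHS [L^2 M T^-3] vs RHS [M T^-3] — inconsistent.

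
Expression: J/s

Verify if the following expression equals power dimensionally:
Yes

The expression J/s has dimensions [L^2 M T^-3], which is exactly power [L^2 M T^-3].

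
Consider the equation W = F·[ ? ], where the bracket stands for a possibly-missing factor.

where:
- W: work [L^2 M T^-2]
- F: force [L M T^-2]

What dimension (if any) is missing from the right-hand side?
[L] — length (e.g. a distance d)

W has dimensions [L^2 M T^-2]; F has dimensions [L M T^-2].
The bracketed factor must supply [L^2 M T^-2] / [L M T^-2] = [L].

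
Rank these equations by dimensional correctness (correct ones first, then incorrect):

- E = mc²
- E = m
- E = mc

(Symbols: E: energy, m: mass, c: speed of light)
Dimensionally correct: E = mc²
Dimensionally incorrect: E = m, E = mc
Ordered (correct first, then incorrect): E = mc², E = m, E = mc

- E = mc²: LHS [L^2 M T^-2], RHS [L^2 M T^-2] → correct ✓
- E = m: LHS [L^2 M T^-2], RHS [M] → incorrect ✗
- E = mc: LHS [L^2 M T^-2], RHS [L M T^-1] → incorrect ✗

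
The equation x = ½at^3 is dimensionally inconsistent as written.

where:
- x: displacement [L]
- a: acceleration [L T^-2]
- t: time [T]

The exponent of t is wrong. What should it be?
The exponent of t should be 2: x = ½at^2

The LHS x has dimensions [L]; t has dimensions [T].
As written, the RHS ½at^3 (exponent 3 on t) has dimensions [L T], which does not match.
With exponent 2, the RHS ½at^2 has dimensions [L], matching the LHS.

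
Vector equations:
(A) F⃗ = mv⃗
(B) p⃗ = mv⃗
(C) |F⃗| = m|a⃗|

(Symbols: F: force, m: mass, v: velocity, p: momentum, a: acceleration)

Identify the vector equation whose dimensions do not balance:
(A) F⃗ = mv⃗

(A) F⃗ = mv⃗: LHS [L M T^-2], RHS [L M T^-1] ✗ — mass times velocity is momentum, not force; should be ma⃗
(B) p⃗ = mv⃗: LHS [L M T^-1], RHS [L M T^-1] ✓ — mass (scalar) times velocity (vector)
(C) |F⃗| = m|a⃗|: LHS [L M T^-2], RHS [L M T^-2] ✓ — magnitudes of vectors are scalars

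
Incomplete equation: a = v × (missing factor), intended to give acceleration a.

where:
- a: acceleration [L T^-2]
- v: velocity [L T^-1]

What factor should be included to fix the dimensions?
1/t (inverse time), dimensions [T^-1]

a has dimensions [L T^-2] and v has dimensions [L T^-1].
The missing factor must have dimensions [L T^-2] / [L T^-1] = [T^-1], i.e. inverse time (1/t).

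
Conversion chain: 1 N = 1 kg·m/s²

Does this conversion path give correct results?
The chain is correct (no errors).

Correct: Newton is defined as kg·m/s²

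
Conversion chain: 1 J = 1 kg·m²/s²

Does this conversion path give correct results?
The chain is correct (no errors).

Correct: Joule is defined as kg·m²/s²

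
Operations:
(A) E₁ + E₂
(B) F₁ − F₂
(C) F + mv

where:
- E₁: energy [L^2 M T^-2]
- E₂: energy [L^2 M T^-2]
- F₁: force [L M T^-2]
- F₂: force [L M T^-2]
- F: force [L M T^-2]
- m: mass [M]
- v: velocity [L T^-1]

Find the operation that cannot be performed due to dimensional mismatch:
(C) F + mv

(A) E₁ + E₂: E₁ [L^2 M T^-2] and E₂ [L^2 M T^-2] — same dimensions ✓
(B) F₁ − F₂: F₁ [L M T^-2] and F₂ [L M T^-2] — same dimensions ✓
(C) F + mv: F [L M T^-2] and mv [L M T^-1] — different dimensions cannot be added/subtracted ✗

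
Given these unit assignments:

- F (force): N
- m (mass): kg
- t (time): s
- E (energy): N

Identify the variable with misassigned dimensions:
E

The variable E (energy) should have units J, not N.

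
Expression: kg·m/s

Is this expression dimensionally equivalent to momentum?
Yes

The expression kg·m/s has dimensions [L M T^-1], which is exactly momentum [L M T^-1].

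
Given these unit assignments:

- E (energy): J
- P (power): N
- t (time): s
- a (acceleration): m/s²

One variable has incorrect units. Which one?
P

The variable P (power) should have units W, not N.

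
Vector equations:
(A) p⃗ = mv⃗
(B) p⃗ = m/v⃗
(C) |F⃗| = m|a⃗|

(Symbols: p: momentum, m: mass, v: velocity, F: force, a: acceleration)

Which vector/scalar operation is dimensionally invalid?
(B) p⃗ = m/v⃗

(A) p⃗ = mv⃗: LHS [L M T^-1], RHS [L M T^-1] ✓ — mass (scalar) times velocity (vector)
(B) p⃗ = m/v⃗: LHS [L M T^-1], RHS [L^-1 M T] ✗ — momentum is mass times velocity; should be mv⃗ (and division by a vector is undefined)
(C) |F⃗| = m|a⃗|: LHS [L M T^-2], RHS [L M T^-2] ✓ — magnitudes of vectors are scalars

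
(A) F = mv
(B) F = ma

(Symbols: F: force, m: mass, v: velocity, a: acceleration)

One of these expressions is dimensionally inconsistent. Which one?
(A)

(A) F = mv: LHS [L M T^-2], RHS [L M T^-1] ✗
(B) F = ma: LHS [L M T^-2], RHS [L M T^-2] ✓

Expression (A) F = mv is dimensionally incorrect.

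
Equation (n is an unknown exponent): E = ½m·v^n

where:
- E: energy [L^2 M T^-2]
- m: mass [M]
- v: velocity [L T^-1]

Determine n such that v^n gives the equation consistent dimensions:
n = 2

E has dimensions [L^2 M T^-2]; v has dimensions [L T^-1].
The rest of the RHS has dimensions [M], so v^n must supply [L^2 T^-2].
With n = 2: ½m·v^2 has dimensions [L^2 M T^-2], matching the LHS ✓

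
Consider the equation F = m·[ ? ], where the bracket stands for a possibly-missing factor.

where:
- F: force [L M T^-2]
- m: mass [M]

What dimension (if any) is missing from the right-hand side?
[L T^-2] — acceleration (e.g. a)

F has dimensions [L M T^-2]; m has dimensions [M].
The bracketed factor must supply [L M T^-2] / [M] = [L T^-2].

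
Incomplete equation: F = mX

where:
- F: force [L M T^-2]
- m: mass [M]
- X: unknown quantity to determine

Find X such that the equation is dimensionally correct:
X = a (acceleration), dimensions [L T^-2]

F has dimensions [L M T^-2]; the rest of the RHS (m) has dimensions [M].
So X must have dimensions [L T^-2] — X = a (acceleration).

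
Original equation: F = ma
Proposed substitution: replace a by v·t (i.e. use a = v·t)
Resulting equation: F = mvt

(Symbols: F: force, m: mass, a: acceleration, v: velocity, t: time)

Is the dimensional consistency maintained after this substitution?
No

[a] = [L T^-2] and [v·t] = [L]. These differ, so the substitution replaces a quantity by one of different dimensions and the result F = mvt has LHS [L M T^-2] vs RHS [L M] — inconsistent.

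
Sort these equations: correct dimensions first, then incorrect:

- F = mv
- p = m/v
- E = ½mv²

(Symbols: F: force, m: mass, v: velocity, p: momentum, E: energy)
Dimensionally correct: E = ½mv²
Dimensionally incorrect: F = mv, p = m/v
Ordered (correct first, then incorrect): E = ½mv², F = mv, p = m/v

- F = mv: LHS [L M T^-2], RHS [L M T^-1] → incorrect ✗
- p = m/v: LHS [L M T^-1], RHS [L^-1 M T] → incorrect ✗
- E = ½mv²: LHS [L^2 M T^-2], RHS [L^2 M T^-2] → correct ✓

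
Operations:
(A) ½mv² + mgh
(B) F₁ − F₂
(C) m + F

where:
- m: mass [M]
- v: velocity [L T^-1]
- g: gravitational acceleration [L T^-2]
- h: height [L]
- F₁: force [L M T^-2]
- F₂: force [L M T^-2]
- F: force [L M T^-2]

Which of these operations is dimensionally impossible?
(C) m + F

(A) ½mv² + mgh: ½mv² [L^2 M T^-2] and mgh [L^2 M T^-2] — same dimensions ✓
(B) F₁ − F₂: F₁ [L M T^-2] and F₂ [L M T^-2] — same dimensions ✓
(C) m + F: m [M] and F [L M T^-2] — different dimensions cannot be added/subtracted ✗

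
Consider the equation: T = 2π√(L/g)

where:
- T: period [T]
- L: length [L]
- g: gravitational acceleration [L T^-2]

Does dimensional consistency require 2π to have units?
No

T has dimensions [T] and √(L/g) already has dimensions [T], so the equation balances without 2π contributing any dimensions. 2π is a pure (dimensionless) number; changing or removing it would not affect dimensional consistency.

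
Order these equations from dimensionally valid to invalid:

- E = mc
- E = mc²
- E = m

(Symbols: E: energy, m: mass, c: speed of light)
Dimensionally correct: E = mc²
Dimensionally incorrect: E = mc, E = m
Ordered (correct first, then incorrect): E = mc², E = mc, E = m

- E = mc: LHS [L^2 M T^-2], RHS [L M T^-1] → incorrect ✗
- E = mc²: LHS [L^2 M T^-2], RHS [L^2 M T^-2] → correct ✓
- E = m: LHS [L^2 M T^-2], RHS [M] → incorrect ✗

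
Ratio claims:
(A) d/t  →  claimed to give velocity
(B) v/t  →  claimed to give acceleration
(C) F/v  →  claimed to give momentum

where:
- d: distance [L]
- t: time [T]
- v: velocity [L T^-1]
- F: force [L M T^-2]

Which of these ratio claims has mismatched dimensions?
(C) F/v does not give momentum

(A) d/t: [L T^-1] = velocity [L T^-1] ✓
(B) v/t: [L T^-2] = acceleration [L T^-2] ✓
(C) F/v: [M T^-1] ≠ momentum [L M T^-1] ✗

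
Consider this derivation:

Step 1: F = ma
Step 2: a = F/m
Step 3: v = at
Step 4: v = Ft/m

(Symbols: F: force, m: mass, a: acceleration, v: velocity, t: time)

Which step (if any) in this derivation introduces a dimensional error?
No step introduces an error — all steps are dimensionally consistent.

Step 1: F = ma → LHS [L M T^-2], RHS [L M T^-2] ✓
Step 2: a = F/m → LHS [L T^-2], RHS [L T^-2] ✓
Step 3: v = at → LHS [L T^-1], RHS [L T^-1] ✓
Step 4: v = Ft/m → LHS [L T^-1], RHS [L T^-1] ✓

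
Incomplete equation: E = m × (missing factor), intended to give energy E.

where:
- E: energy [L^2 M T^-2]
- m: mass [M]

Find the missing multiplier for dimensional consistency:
v² (velocity squared), dimensions [L^2 T^-2]

E has dimensions [L^2 M T^-2] and m has dimensions [M].
The missing factor must have dimensions [L^2 M T^-2] / [M] = [L^2 T^-2], i.e. velocity squared (v²).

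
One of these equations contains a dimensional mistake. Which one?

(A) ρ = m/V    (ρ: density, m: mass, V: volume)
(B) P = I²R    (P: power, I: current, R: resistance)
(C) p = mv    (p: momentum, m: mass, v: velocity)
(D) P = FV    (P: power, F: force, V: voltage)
(D) P = FV

The equation (D) P = FV is dimensionally incorrect.

LHS (P): [L^2 M T^-3]
RHS (FV): [I^-1 L^3 M^2 T^-5] ✗

The dimensions do not match. The other three equations balance.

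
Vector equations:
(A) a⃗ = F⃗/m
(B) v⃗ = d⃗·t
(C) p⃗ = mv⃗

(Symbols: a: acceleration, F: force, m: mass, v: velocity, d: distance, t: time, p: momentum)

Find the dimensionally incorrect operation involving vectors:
(B) v⃗ = d⃗·t

(A) a⃗ = F⃗/m: LHS [L T^-2], RHS [L T^-2] ✓ — force (vector) divided by mass (scalar)
(B) v⃗ = d⃗·t: LHS [L T^-1], RHS [L T] ✗ — velocity is displacement per time; should be d⃗/t
(C) p⃗ = mv⃗: LHS [L M T^-1], RHS [L M T^-1] ✓ — mass (scalar) times velocity (vector)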